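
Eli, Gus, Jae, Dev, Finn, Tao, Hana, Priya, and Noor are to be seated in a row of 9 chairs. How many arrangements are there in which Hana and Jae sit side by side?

80640

Treat {Hana, Jae} as a single unit. There are 8 units to order, and the pair itself can be ordered 2 ways.
That gives 2 × 8! = 2 × 40320 = 80640.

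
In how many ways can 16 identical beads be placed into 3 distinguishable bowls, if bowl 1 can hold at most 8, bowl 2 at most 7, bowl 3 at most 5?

Ignoring the caps, the number of non-negative solutions to x_1+…+x_3 = 16 is C(18,2) = 153.
Subtract solutions that violate a single cap (substitute x_i' = x_i − (cap_i+1)): x_1 ≥ 9 gives C(9,2) = 36; x_2 ≥ 8 gives C(10,2) = 45; x_3 ≥ 6 gives C(12,2) = 66. Together 147.
Add back pairs where two caps are both exceeded: 0 + 3 + 6 = 9.
By inclusion–exclusion the count is 153 − 147 + 9 = 15.

15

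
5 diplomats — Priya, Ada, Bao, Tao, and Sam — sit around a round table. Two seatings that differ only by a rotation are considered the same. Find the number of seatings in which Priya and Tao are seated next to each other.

Treat {Priya, Tao} as one unit (2 internal orders) and seat the resulting 4 units around the table: (3)! circular arrangements.
So 2 × (3)! = 2 × 6 = 12.

12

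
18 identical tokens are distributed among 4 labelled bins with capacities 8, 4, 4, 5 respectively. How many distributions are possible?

20

Without the upper bounds there are C(21,3) = 1330 ways to split 18 among 4 bins.
Subtract solutions that violate a single cap (substitute x_i' = x_i − (cap_i+1)): x_1 ≥ 9 gives C(12,3) = 220; x_2 ≥ 5 gives C(16,3) = 560; x_3 ≥ 5 gives C(16,3) = 560; x_4 ≥ 6 gives C(15,3) = 455. Together 1795.
Add back pairs where two caps are both exceeded: 35 + 35 + 20 + 165 + 120 + 120 = 495.
Subtract triples: 0 + 0 + 0 + 10 = 10.
By inclusion–exclusion the count is 1330 − 1795 + 495 − 10 = 20.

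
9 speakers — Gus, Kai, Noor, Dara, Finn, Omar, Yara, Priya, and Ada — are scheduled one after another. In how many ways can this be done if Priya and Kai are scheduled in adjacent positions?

80640

Place the 7 others and the Priya-Kai pair as 8 objects in a line; the pair has 2 internal arrangements.
So the count is 2·(8)! = 80640.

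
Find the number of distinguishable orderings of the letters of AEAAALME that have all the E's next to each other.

Treat the 2 copies of E as a single block. The multiset to arrange is then {EE, A, A, A, A, L, M}, 7 items in all.
That gives (7)!/(4!) = 210 arrangements.

210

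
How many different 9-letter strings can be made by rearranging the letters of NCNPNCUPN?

The 9 letters of NCNPNCUPN have repeats: C appearing twice, N appearing 4 times, and P appearing twice.
So there are 9! / (4!·2!·2!) = 3780 distinguishable arrangements.

3780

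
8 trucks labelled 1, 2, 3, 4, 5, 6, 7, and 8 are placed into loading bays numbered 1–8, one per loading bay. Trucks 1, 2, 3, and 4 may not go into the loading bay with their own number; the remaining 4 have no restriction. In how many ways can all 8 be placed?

Let Aᵢ (for 1 ≤ i ≤ 4) be the placements that put truck i in its forbidden loading bay. Any j of these fix j positions, leaving (8−j)! ways to fill the rest, and there are C(4,j) ways to pick which j.
By inclusion–exclusion, the number of valid placements is Σ_{j=0}^{4} (−1)^j C(4,j)·(8−j)!.
Computing: 40320 − 20160 + 4320 − 480 + 24 = 24024.

24024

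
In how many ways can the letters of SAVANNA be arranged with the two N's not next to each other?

300

There are 7!/(3!·2!) = 420 arrangements of SAVANNA in total.
Arrangements with the N's together: treat NN as one letter, giving (6)!/(3!) = 120.
Hence 420 − 120 = 300.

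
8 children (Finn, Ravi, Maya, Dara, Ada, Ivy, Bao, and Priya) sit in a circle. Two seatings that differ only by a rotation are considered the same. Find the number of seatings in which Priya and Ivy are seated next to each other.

Glue Priya and Ivy into a block (2 internal orders). Seating 7 units around a circle gives (6)! arrangements.
So 2 × (6)! = 2 × 720 = 1440.

1440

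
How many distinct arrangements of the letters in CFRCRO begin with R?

60

With the first slot taken by R, it remains to arrange the other 5 letters (CFCRO).
Those 5 letters have C appearing twice, giving (5)!/(2!) = 60.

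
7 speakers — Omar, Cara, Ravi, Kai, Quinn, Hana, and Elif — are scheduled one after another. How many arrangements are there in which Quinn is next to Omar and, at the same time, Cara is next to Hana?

480

Treat {Quinn,Omar} as one block (2 orders) and {Cara,Hana} as another (2 orders).
That leaves 5 units to arrange: 2 × 2 × 5! = 4 × 120 = 480.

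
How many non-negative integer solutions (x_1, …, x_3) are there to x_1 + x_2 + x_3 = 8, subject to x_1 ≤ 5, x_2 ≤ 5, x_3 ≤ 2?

By stars and bars, unrestricted non-negative solutions to x_1+…+x_3 = 8 number C(8+2,2) = 45.
Subtract solutions that violate a single cap (substitute x_i' = x_i − (cap_i+1)): x_1 ≥ 6 gives C(4,2) = 6; x_2 ≥ 6 gives C(4,2) = 6; x_3 ≥ 3 gives C(7,2) = 21. Together 33.
No two caps can be exceeded simultaneously, so the pair terms are all 0.
By inclusion–exclusion the count is 45 − 33 + 0 = 12.

12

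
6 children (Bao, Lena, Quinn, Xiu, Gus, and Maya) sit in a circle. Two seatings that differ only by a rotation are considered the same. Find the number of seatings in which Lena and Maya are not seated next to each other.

Without the restriction there are (5)! = 120 seatings.
Seatings with Lena beside Maya: treat them as a block with 2 internal orders, giving 2 × (4)! = 48.
Subtracting, 120 − 48 = 72.

72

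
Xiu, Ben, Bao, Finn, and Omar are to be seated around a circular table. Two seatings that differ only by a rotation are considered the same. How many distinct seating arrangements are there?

Fix one person's seat to break rotational symmetry; the remaining 4 people can be arranged in (4)! = 24 ways.

24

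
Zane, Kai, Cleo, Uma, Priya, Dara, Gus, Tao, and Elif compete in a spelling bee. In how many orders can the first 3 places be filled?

This is an ordered selection of 3 from 9: P(9,3).
That gives 9 × 8 × 7 = 504.

504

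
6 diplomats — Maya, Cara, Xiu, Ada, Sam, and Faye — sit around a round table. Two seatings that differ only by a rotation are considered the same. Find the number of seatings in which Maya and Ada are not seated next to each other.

72

Without the restriction there are (5)! = 120 seatings.
Those with Maya next to Ada: fuse the pair into one unit and seat 5 units around a circle — 2·(4)! = 48.
Subtracting, 120 − 48 = 72.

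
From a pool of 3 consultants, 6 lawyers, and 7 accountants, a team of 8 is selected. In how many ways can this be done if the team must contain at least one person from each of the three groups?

With no constraint there are C(16,8) = 12870 possible selections.
Selections missing a whole group: no consultants → C(13,8) = 1287; no lawyers → C(10,8) = 45; no accountants → C(9,8) = 9.
Add back selections omitting two groups (i.e. drawn from a single group): C(3,8) + C(6,8) + C(7,8) = 0.
By inclusion–exclusion: 12870 − 1341 + 0 = 11529.

11529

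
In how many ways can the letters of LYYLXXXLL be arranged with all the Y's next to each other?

280

Treat the 2 copies of Y as a single block. The multiset to arrange is then {YY, L, L, L, L, X, X, X}, 8 items in all.
That gives (8)!/(4!·3!) = 280 arrangements.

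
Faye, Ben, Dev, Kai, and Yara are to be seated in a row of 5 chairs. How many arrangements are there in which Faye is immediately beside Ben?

48

Place the 3 others and the Faye-Ben pair as 4 objects in a line; the pair has 2 internal arrangements.
That gives 2 × 4! = 2 × 24 = 48.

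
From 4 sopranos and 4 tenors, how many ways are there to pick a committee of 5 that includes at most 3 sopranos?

Split by how many sopranos are chosen (0 through 3).
Sum: C(4,0)·C(4,5) + C(4,1)·C(4,4) + C(4,2)·C(4,3) + C(4,3)·C(4,2) = 0 + 4 + 24 + 24 = 52.

52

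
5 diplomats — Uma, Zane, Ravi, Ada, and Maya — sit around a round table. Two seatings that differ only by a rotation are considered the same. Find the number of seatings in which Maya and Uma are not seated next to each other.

12

All circular seatings of 5 people number (4)! = 24.
Seatings with Maya beside Uma: treat them as a block with 2 internal orders, giving 2 × (3)! = 12.
Subtracting, 24 − 12 = 12.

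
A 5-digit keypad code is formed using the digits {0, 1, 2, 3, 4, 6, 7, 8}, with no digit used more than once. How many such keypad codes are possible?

6720

With no repetition, fill the 5 digits in order: 8 choices, then 7, down to 4.
That product is 8 × 7 × 6 × 5 × 4 = 6720.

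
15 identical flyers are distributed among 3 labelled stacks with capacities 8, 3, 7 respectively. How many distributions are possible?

10

Without the upper bounds there are C(17,2) = 136 ways to split 15 among 3 stacks.
Subtract solutions that violate a single cap (substitute x_i' = x_i − (cap_i+1)): x_1 ≥ 9 gives C(8,2) = 28; x_2 ≥ 4 gives C(13,2) = 78; x_3 ≥ 8 gives C(9,2) = 36. Together 142.
Add back pairs where two caps are both exceeded: 6 + 0 + 10 = 16.
By inclusion–exclusion the count is 136 − 142 + 16 = 10.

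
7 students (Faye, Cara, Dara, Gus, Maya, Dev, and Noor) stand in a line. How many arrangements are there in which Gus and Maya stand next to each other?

1440

Glue Gus and Maya into one block (2 internal orders), leaving 6 units to arrange in a row.
That gives 2 × 6! = 2 × 720 = 1440.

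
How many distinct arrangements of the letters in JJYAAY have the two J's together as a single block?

30

Treat the 2 copies of J as a single block. The multiset to arrange is then {JJ, A, A, Y, Y}, 5 items in all.
That gives (5)!/(2!·2!) = 30 arrangements.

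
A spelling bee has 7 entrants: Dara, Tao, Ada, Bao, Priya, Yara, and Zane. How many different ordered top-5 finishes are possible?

There are 7 choices for 1st place, 6 for 2nd, and so on down to 3 for position 5.
That gives 7 × 6 × 5 × 4 × 3 = 2520.

2520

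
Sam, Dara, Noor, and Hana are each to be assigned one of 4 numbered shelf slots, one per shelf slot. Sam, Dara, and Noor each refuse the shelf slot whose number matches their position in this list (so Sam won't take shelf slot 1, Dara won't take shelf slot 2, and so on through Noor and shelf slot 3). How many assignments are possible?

Let Aᵢ (for i ∈ {1, 2, 3}) be the placements that put person i in their forbidden shelf slot. Any j of these fix j positions, leaving (4−j)! ways to fill the rest, and there are C(3,j) ways to pick which j.
By inclusion–exclusion, the number of valid placements is Σ_{j=0}^{3} (−1)^j C(3,j)·(4−j)!.
Computing: 24 − 18 + 6 − 1 = 11.

11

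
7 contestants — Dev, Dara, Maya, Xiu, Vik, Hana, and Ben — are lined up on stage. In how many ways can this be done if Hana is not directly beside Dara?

Of the 7! = 5040 arrangements, those with Hana and Dara adjacent number 2 × 6! = 1440 (treat the pair as a block with 2 internal orders).
So 5040 − 1440 = 3600 arrangements keep them apart.

3600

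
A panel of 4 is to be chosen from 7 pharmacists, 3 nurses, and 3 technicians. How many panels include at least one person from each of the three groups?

Unrestricted: C(13,4) = 715 ways to pick any 4 of the 13.
Subtract selections that omit an entire group: no pharmacists → C(6,4) = 15; no nurses → C(10,4) = 210; no technicians → C(10,4) = 210.
Add back selections omitting two groups (i.e. drawn from a single group): C(7,4) + C(3,4) + C(3,4) = 35.
By inclusion–exclusion: 715 − 435 + 35 = 315.

315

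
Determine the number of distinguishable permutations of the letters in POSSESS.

210

The 7 letters of POSSESS have repeats: S appearing 4 times.
Dividing 7! = 5040 by 4! = 24 for the repeated letters gives 210.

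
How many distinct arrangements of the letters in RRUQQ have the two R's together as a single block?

12

Treat the 2 copies of R as a single block. The multiset to arrange is then {RR, Q, Q, U}, 4 items in all.
That gives (4)!/(2!) = 12 arrangements.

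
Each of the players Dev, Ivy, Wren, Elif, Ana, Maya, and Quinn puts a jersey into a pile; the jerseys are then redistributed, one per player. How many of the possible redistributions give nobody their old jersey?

Let Aᵢ be the assignments in which player i gets their old jersey. We want the size of the complement of A₁∪…∪A_7.
By inclusion–exclusion this is Σ_{j=0}^{7} (−1)^j C(7,j)·(7−j)!.
Computing: 5040 − 5040 + 2520 − 840 + 210 − 42 + 7 − 1 = 1854.

1854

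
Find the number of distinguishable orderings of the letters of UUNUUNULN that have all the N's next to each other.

42

Treat the 3 copies of N as a single block. The multiset to arrange is then {NNN, L, U, U, U, U, U}, 7 items in all.
That gives (7)!/(5!) = 42 arrangements.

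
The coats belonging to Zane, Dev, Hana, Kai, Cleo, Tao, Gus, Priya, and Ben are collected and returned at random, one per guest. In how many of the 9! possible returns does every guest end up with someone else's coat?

133496

This is the derangement count D_9: permutations of 9 items with no fixed point.
By inclusion–exclusion this is Σ_{j=0}^{9} (−1)^j C(9,j)·(9−j)!.
Computing: 362880 − 362880 + 181440 − 60480 + 15120 − 3024 + 504 − 72 + 9 − 1 = 133496.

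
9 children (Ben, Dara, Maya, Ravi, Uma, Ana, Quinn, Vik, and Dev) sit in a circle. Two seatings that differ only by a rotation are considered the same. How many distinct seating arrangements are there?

Fix one person's seat to break rotational symmetry; the remaining 8 people can be arranged in (8)! = 40320 ways.

40320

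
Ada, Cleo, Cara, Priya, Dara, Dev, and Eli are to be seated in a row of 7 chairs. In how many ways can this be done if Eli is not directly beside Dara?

3600

Of the 7! = 5040 arrangements, those with Eli and Dara adjacent number 2 × 6! = 1440 (treat the pair as a block with 2 internal orders).
So 5040 − 1440 = 3600 arrangements keep them apart.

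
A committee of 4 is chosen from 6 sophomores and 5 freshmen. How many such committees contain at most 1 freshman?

115

Split by how many freshmen are chosen (0 through 1).
Sum: C(5,0)·C(6,4) + C(5,1)·C(6,3) = 15 + 100 = 115.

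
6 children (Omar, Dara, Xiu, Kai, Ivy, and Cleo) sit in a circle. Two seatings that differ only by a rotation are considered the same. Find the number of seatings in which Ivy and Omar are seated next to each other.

Treat {Ivy, Omar} as one unit (2 internal orders) and seat the resulting 5 units around the table: (4)! circular arrangements.
So 2 × (4)! = 2 × 24 = 48.

48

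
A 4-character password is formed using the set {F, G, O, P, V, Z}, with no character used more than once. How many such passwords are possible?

With no repetition, fill the 4 characters in order: 6 choices, then 5, down to 3.
That product is 6 × 5 × 4 × 3 = 360.

360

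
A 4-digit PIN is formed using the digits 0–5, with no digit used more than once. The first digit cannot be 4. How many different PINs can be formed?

The first digit has 6−1 = 5 choices (anything except 4).
The remaining 3 digits are filled from the other 5 symbols without repetition: 5 × 4 × 3 = 60.
Total: 5 × 60 = 300.

300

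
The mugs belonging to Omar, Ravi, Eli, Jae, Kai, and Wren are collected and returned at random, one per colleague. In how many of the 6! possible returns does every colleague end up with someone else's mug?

This is the derangement count D_6: permutations of 6 items with no fixed point.
By inclusion–exclusion this is Σ_{j=0}^{6} (−1)^j C(6,j)·(6−j)!.
Computing: 720 − 720 + 360 − 120 + 30 − 6 + 1 = 265.

265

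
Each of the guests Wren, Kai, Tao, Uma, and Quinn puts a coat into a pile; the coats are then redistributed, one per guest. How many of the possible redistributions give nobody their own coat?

44

This is the derangement count D_5: permutations of 5 items with no fixed point.
By inclusion–exclusion this is Σ_{j=0}^{5} (−1)^j C(5,j)·(5−j)!.
Computing: 120 − 120 + 60 − 20 + 5 − 1 = 44.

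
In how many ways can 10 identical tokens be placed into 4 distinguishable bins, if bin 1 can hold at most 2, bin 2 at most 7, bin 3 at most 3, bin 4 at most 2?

Without the upper bounds there are C(13,3) = 286 ways to split 10 among 4 bins.
Subtract solutions that violate a single cap (substitute x_i' = x_i − (cap_i+1)): x_1 ≥ 3 gives C(10,3) = 120; x_2 ≥ 8 gives C(5,3) = 10; x_3 ≥ 4 gives C(9,3) = 84; x_4 ≥ 3 gives C(10,3) = 120. Together 334.
Add back pairs where two caps are both exceeded: 0 + 20 + 35 + 0 + 0 + 20 = 75.
Subtract triples: 0 + 0 + 1 + 0 = 1.
By inclusion–exclusion the count is 286 − 334 + 75 − 1 = 26.

26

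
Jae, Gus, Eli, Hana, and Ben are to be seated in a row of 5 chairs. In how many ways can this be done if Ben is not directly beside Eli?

There are 5! = 120 arrangements in all. If Ben and Eli are adjacent, merging them into one block gives 2·(4)! = 48 arrangements.
So 120 − 48 = 72 arrangements keep them apart.

72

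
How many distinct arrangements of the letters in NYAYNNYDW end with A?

1120

Fix A in the last position and arrange the remaining 8 letters.
Those 8 letters have N appearing 3 times and Y appearing 3 times, giving (8)!/(3!·3!) = 1120.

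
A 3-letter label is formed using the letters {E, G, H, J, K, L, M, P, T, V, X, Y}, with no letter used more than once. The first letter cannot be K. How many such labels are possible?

1210

The first letter has 12−1 = 11 choices (anything except K).
The remaining 2 letters are filled from the other 11 symbols without repetition: 11 × 10 = 110.
Total: 11 × 110 = 1210.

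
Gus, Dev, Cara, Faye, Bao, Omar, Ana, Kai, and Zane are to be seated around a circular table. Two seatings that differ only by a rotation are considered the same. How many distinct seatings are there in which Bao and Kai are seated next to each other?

Treat {Bao, Kai} as one unit (2 internal orders) and seat the resulting 8 units around the table: (7)! circular arrangements.
So 2 × (7)! = 2 × 5040 = 10080.

10080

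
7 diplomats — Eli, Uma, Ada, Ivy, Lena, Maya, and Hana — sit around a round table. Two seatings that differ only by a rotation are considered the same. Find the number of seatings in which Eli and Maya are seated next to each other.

240

Glue Eli and Maya into a block (2 internal orders). Seating 6 units around a circle gives (5)! arrangements.
So 2 × (5)! = 2 × 120 = 240.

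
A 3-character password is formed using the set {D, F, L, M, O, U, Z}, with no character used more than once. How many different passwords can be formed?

210

With no repetition, fill the 3 characters in order: 7 choices, then 6, down to 5.
That product is 7 × 6 × 5 = 210.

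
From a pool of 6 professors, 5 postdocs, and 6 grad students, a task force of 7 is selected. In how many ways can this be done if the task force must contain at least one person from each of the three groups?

17996

Total 7-person selections from all 17: C(17,7) = 19448.
Selections missing a whole group: no professors → C(11,7) = 330; no postdocs → C(12,7) = 792; no grad students → C(11,7) = 330.
Add back selections omitting two groups (i.e. drawn from a single group): C(6,7) + C(5,7) + C(6,7) = 0.
By inclusion–exclusion: 19448 − 1452 + 0 = 17996.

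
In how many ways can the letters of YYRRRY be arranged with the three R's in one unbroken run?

Treat the 3 copies of R as a single block. The multiset to arrange is then {RRR, Y, Y, Y}, 4 items in all.
That gives (4)!/(3!) = 4 arrangements.

4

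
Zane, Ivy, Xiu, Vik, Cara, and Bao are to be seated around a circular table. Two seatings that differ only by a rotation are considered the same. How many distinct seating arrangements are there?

Fix one person's seat to break rotational symmetry; the remaining 5 people can be arranged in (5)! = 120 ways.

120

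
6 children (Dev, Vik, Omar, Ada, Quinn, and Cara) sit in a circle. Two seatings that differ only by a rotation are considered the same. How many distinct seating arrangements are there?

120

Around a circle, 6 distinct people have 6!/6 = (5)! = 120 rotationally distinct seatings.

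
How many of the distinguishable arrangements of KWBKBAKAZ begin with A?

Fix A in the first position and arrange the remaining 8 letters.
Those 8 letters have B appearing twice and K appearing 3 times, giving (8)!/(3!·2!) = 3360.

3360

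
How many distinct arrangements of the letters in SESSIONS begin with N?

With the first slot taken by N, it remains to arrange the other 7 letters (SESSIOS).
Those 7 letters have S appearing 4 times, giving (7)!/(4!) = 210.

210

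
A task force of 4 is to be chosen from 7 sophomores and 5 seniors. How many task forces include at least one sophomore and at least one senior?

455

Total 4-person selections from all 12: C(12,4) = 495.
Subtract selections that omit an entire group: no sophomores → C(5,4) = 5; no seniors → C(7,4) = 35.
Both groups omitted at once is impossible, so 495 − 40 = 455.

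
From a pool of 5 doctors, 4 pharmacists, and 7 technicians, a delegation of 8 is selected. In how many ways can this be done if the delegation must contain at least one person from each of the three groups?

Total 8-person selections from all 16: C(16,8) = 12870.
Selections missing a whole group: no doctors → C(11,8) = 165; no pharmacists → C(12,8) = 495; no technicians → C(9,8) = 9.
Add back selections omitting two groups (i.e. drawn from a single group): C(5,8) + C(4,8) + C(7,8) = 0.
By inclusion–exclusion: 12870 − 669 + 0 = 12201.

12201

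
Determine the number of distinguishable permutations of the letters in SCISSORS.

Letter multiplicities in SCISSORS: C×1, I×1, O×1, R×1, S×4.
So there are 8! / (4!) = 1680 distinguishable arrangements.

1680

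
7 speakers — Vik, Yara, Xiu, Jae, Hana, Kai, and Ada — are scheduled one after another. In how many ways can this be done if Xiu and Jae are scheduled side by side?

1440

Place the 5 others and the Xiu-Jae pair as 6 objects in a line; the pair has 2 internal arrangements.
So the count is 2·(6)! = 1440.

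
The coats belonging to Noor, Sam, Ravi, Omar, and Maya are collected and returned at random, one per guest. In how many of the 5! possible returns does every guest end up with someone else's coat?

Let Aᵢ be the assignments in which guest i gets their own coat. We want the size of the complement of A₁∪…∪A_5.
By inclusion–exclusion this is Σ_{j=0}^{5} (−1)^j C(5,j)·(5−j)!.
Computing: 120 − 120 + 60 − 20 + 5 − 1 = 44.

44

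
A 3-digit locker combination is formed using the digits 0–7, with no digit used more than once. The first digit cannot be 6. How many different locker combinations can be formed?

294

The first digit has 8−1 = 7 choices (anything except 6).
The remaining 2 digits are filled from the other 7 symbols without repetition: 7 × 6 = 42.
Total: 7 × 42 = 294.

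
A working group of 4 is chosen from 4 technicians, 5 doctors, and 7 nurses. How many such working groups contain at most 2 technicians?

Split by how many technicians are chosen (0 through 2).
Sum: C(4,0)·C(12,4) + C(4,1)·C(12,3) + C(4,2)·C(12,2) = 495 + 880 + 396 = 1771.

1771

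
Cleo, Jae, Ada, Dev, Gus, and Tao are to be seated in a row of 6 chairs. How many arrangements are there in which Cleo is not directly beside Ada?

480

There are 6! = 720 arrangements in all. If Cleo and Ada are adjacent, merging them into one block gives 2·(5)! = 240 arrangements.
Complementary counting: 720 − 240 = 480.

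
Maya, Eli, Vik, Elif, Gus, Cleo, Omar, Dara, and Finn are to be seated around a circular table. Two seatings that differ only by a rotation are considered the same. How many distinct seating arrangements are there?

Seat Maya anywhere (absorbing the rotational symmetry), then permute the other 8: (8)! = 40320.

40320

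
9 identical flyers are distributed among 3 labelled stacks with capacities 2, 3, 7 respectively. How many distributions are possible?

Without the upper bounds there are C(11,2) = 55 ways to split 9 among 3 stacks.
Subtract solutions that violate a single cap (substitute x_i' = x_i − (cap_i+1)): x_1 ≥ 3 gives C(8,2) = 28; x_2 ≥ 4 gives C(7,2) = 21; x_3 ≥ 8 gives C(3,2) = 3. Together 52.
Add back pairs where two caps are both exceeded: 6 + 0 + 0 = 6.
By inclusion–exclusion the count is 55 − 52 + 6 = 9.

9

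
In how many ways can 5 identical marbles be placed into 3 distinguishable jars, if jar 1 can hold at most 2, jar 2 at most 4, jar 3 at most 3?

11

Ignoring the caps, the number of non-negative solutions to x_1+…+x_3 = 5 is C(7,2) = 21.
Subtract solutions that violate a single cap (substitute x_i' = x_i − (cap_i+1)): x_1 ≥ 3 gives C(4,2) = 6; x_2 ≥ 5 gives C(2,2) = 1; x_3 ≥ 4 gives C(3,2) = 3. Together 10.
No two caps can be exceeded simultaneously, so the pair terms are all 0.
By inclusion–exclusion the count is 21 − 10 + 0 = 11.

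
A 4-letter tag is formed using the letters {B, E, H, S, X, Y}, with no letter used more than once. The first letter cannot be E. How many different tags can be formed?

300

The first letter has 6−1 = 5 choices (anything except E).
The remaining 3 letters are filled from the other 5 symbols without repetition: 5 × 4 × 3 = 60.
Total: 5 × 60 = 300.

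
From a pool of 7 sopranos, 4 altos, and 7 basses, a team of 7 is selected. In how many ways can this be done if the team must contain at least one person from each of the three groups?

27734

Total 7-person selections from all 18: C(18,7) = 31824.
Selections missing a whole group: no sopranos → C(11,7) = 330; no altos → C(14,7) = 3432; no basses → C(11,7) = 330.
Add back selections omitting two groups (i.e. drawn from a single group): C(7,7) + C(4,7) + C(7,7) = 2.
By inclusion–exclusion: 31824 − 4092 + 2 = 27734.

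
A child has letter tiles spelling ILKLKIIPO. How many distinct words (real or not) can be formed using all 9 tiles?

15120

Letter multiplicities in ILKLKIIPO: I×3, K×2, L×2, O×1, P×1.
The number of distinct arrangements is 9!/(3!·2!·2!) = 362880/24 = 15120.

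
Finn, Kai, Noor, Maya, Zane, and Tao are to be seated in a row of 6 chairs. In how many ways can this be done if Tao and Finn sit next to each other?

Place the 4 others and the Tao-Finn pair as 5 objects in a line; the pair has 2 internal arrangements.
That gives 2 × 5! = 2 × 120 = 240.

240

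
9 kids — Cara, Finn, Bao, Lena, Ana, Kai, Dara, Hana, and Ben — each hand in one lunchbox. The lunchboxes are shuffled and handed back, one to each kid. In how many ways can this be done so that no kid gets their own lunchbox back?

133496

Let Aᵢ be the assignments in which kid i gets their own lunchbox. We want the size of the complement of A₁∪…∪A_9.
By inclusion–exclusion this is Σ_{j=0}^{9} (−1)^j C(9,j)·(9−j)!.
Computing: 362880 − 362880 + 181440 − 60480 + 15120 − 3024 + 504 − 72 + 9 − 1 = 133496.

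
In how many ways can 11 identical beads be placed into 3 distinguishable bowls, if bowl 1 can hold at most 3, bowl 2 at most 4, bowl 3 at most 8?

Ignoring the caps, the number of non-negative solutions to x_1+…+x_3 = 11 is C(13,2) = 78.
Subtract solutions that violate a single cap (substitute x_i' = x_i − (cap_i+1)): x_1 ≥ 4 gives C(9,2) = 36; x_2 ≥ 5 gives C(8,2) = 28; x_3 ≥ 9 gives C(4,2) = 6. Together 70.
Add back pairs where two caps are both exceeded: 6 + 0 + 0 = 6.
By inclusion–exclusion the count is 78 − 70 + 6 = 14.

14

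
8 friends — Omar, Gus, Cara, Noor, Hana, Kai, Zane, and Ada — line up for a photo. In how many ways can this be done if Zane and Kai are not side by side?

There are 8! = 40320 arrangements in all. If Zane and Kai are adjacent, merging them into one block gives 2·(7)! = 10080 arrangements.
Complementary counting: 40320 − 10080 = 30240.

30240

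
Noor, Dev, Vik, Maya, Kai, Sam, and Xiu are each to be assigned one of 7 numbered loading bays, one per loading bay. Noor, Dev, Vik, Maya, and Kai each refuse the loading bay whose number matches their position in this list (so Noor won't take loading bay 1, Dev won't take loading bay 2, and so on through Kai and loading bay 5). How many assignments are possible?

Let Aᵢ (for 1 ≤ i ≤ 5) be the placements that put person i in their forbidden loading bay. Any j of these fix j positions, leaving (7−j)! ways to fill the rest, and there are C(5,j) ways to pick which j.
By inclusion–exclusion, the number of valid placements is Σ_{j=0}^{5} (−1)^j C(5,j)·(7−j)!.
Computing: 5040 − 3600 + 1200 − 240 + 30 − 2 = 2428.

2428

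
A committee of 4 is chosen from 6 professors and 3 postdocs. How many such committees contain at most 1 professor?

6

Split by how many professors are chosen (0 through 1).
Sum: C(6,0)·C(3,4) + C(6,1)·C(3,3) = 0 + 6 = 6.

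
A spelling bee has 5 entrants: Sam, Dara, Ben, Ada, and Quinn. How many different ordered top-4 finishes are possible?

120

There are 5 choices for 1st place, 4 for 2nd, and so on down to 2 for position 4.
That gives 5 × 4 × 3 × 2 = 120.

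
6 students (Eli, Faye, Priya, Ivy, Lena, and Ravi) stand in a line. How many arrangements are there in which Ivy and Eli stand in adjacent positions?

240

Glue Ivy and Eli into one block (2 internal orders), leaving 5 units to arrange in a row.
So the count is 2·(5)! = 240.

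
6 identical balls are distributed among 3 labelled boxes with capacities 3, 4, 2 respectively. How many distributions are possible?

9

By stars and bars, unrestricted non-negative solutions to x_1+…+x_3 = 6 number C(6+2,2) = 28.
Subtract solutions that violate a single cap (substitute x_i' = x_i − (cap_i+1)): x_1 ≥ 4 gives C(4,2) = 6; x_2 ≥ 5 gives C(3,2) = 3; x_3 ≥ 3 gives C(5,2) = 10. Together 19.
No two caps can be exceeded simultaneously, so the pair terms are all 0.
By inclusion–exclusion the count is 28 − 19 + 0 = 9.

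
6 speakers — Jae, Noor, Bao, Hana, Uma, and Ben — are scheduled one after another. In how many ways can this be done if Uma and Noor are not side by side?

480

Of the 6! = 720 arrangements, those with Uma and Noor adjacent number 2 × 5! = 240 (treat the pair as a block with 2 internal orders).
So 720 − 240 = 480 arrangements keep them apart.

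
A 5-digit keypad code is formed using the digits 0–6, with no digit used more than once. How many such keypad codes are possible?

2520

With no repetition, fill the 5 digits in order: 7 choices, then 6, down to 3.
That product is 7 × 6 × 5 × 4 × 3 = 2520.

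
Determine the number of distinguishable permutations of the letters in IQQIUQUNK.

IQQIUQUNK has 9 letters with I appearing twice, Q appearing 3 times, and U appearing twice.
Dividing 9! = 362880 by 3!·2!·2! = 24 for the repeated letters gives 15120.

15120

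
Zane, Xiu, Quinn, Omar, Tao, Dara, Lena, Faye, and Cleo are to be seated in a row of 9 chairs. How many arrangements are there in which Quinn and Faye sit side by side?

80640

Place the 7 others and the Quinn-Faye pair as 8 objects in a line; the pair has 2 internal arrangements.
That gives 2 × 8! = 2 × 40320 = 80640.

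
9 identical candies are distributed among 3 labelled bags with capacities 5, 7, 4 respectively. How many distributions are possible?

By stars and bars, unrestricted non-negative solutions to x_1+…+x_3 = 9 number C(9+2,2) = 55.
Subtract solutions that violate a single cap (substitute x_i' = x_i − (cap_i+1)): x_1 ≥ 6 gives C(5,2) = 10; x_2 ≥ 8 gives C(3,2) = 3; x_3 ≥ 5 gives C(6,2) = 15. Together 28.
No two caps can be exceeded simultaneously, so the pair terms are all 0.
By inclusion–exclusion the count is 55 − 28 + 0 = 27.

27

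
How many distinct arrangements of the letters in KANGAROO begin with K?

With the first slot taken by K, it remains to arrange the other 7 letters (ANGAROO).
Those 7 letters have A appearing twice and O appearing twice, giving (7)!/(2!·2!) = 1260.

1260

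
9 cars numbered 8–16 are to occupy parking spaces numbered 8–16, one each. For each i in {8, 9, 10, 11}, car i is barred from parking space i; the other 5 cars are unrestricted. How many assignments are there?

Let Aᵢ (for 8 ≤ i ≤ 11) be the placements that put car i in its forbidden parking space. Any j of these fix j positions, leaving (9−j)! ways to fill the rest, and there are C(4,j) ways to pick which j.
By inclusion–exclusion, the number of valid placements is Σ_{j=0}^{4} (−1)^j C(4,j)·(9−j)!.
Computing: 362880 − 161280 + 30240 − 2880 + 120 = 229080.

229080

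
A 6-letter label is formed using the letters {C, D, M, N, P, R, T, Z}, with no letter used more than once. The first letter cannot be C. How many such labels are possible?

17640

The first letter has 8−1 = 7 choices (anything except C).
The remaining 5 letters are filled from the other 7 symbols without repetition: 7 × 6 × 5 × 4 × 3 = 2520.
Total: 7 × 2520 = 17640.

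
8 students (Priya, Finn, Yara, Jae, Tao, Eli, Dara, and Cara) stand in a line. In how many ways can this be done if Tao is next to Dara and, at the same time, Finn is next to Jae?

Treat {Tao,Dara} as one block (2 orders) and {Finn,Jae} as another (2 orders).
That leaves 6 units to arrange: 2 × 2 × 6! = 4 × 720 = 2880.

2880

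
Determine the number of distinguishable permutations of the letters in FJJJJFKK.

420

FJJJJFKK has 8 letters with F appearing twice, J appearing 4 times, and K appearing twice.
The number of distinct arrangements is 8!/(4!·2!·2!) = 40320/96 = 420.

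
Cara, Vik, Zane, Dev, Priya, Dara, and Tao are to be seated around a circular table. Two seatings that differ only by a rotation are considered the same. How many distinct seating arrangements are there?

Around a circle, 7 distinct people have 7!/7 = (6)! = 720 rotationally distinct seatings.

720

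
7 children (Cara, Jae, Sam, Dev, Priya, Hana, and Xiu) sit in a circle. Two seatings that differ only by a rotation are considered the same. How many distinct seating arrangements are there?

Fix one person's seat to break rotational symmetry; the remaining 6 people can be arranged in (6)! = 720 ways.

720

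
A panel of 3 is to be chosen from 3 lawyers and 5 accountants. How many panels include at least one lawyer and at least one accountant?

45

Total 3-person selections from all 8: C(8,3) = 56.
Selections missing a whole group: no lawyers → C(5,3) = 10; no accountants → C(3,3) = 1.
Both groups omitted at once is impossible, so 56 − 11 = 45.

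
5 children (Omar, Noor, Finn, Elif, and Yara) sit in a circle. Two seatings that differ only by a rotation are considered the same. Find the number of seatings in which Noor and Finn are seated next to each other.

Glue Noor and Finn into a block (2 internal orders). Seating 4 units around a circle gives (3)! arrangements.
So 2 × (3)! = 2 × 6 = 12.

12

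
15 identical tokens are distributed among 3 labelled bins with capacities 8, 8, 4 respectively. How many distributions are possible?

20

Without the upper bounds there are C(17,2) = 136 ways to split 15 among 3 bins.
Subtract solutions that violate a single cap (substitute x_i' = x_i − (cap_i+1)): x_1 ≥ 9 gives C(8,2) = 28; x_2 ≥ 9 gives C(8,2) = 28; x_3 ≥ 5 gives C(12,2) = 66. Together 122.
Add back pairs where two caps are both exceeded: 0 + 3 + 3 = 6.
By inclusion–exclusion the count is 136 − 122 + 6 = 20.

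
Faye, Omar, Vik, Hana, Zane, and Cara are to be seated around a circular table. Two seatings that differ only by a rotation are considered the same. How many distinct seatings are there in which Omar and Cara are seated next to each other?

48

Glue Omar and Cara into a block (2 internal orders). Seating 5 units around a circle gives (4)! arrangements.
So 2 × (4)! = 2 × 24 = 48.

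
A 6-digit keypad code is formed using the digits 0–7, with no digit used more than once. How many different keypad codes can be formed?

Choose and order 6 of the 8 symbols: the first digit has 8 options, the next 7, and so on down to 3.
8 × 7 × 6 × 5 × 4 × 3 = 20160.

20160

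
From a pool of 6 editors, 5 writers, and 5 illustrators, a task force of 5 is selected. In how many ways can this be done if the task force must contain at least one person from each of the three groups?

3200

With no constraint there are C(16,5) = 4368 possible selections.
Subtract selections that omit an entire group: no editors → C(10,5) = 252; no writers → C(11,5) = 462; no illustrators → C(11,5) = 462.
Add back selections omitting two groups (i.e. drawn from a single group): C(6,5) + C(5,5) + C(5,5) = 8.
By inclusion–exclusion: 4368 − 1176 + 8 = 3200.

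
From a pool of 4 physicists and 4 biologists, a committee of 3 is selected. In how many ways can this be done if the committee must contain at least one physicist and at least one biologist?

With no constraint there are C(8,3) = 56 possible selections.
Selections missing a whole group: no physicists → C(4,3) = 4; no biologists → C(4,3) = 4.
Both groups omitted at once is impossible, so 56 − 8 = 48.

48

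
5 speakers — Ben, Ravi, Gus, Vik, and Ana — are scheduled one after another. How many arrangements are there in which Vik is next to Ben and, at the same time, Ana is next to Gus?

24

Treat {Vik,Ben} as one block (2 orders) and {Ana,Gus} as another (2 orders).
That leaves 3 units to arrange: 2 × 2 × 3! = 4 × 6 = 24.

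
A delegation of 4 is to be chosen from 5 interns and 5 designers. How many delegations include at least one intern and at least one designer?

200

Total 4-person selections from all 10: C(10,4) = 210.
Subtract selections that omit an entire group: no interns → C(5,4) = 5; no designers → C(5,4) = 5.
Both groups omitted at once is impossible, so 210 − 10 = 200.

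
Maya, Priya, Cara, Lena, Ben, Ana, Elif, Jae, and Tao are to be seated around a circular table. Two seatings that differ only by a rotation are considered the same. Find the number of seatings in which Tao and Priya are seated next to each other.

10080

Treat {Tao, Priya} as one unit (2 internal orders) and seat the resulting 8 units around the table: (7)! circular arrangements.
So 2 × (7)! = 2 × 5040 = 10080.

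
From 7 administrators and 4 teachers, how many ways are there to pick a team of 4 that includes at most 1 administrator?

Split by how many administrators are chosen (0 through 1).
Sum: C(7,0)·C(4,4) + C(7,1)·C(4,3) = 1 + 28 = 29.

29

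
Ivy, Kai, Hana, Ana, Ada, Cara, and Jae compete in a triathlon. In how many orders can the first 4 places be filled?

There are 7 choices for 1st place, 6 for 2nd, and so on down to 4 for position 4.
That gives 7 × 6 × 5 × 4 = 840.

840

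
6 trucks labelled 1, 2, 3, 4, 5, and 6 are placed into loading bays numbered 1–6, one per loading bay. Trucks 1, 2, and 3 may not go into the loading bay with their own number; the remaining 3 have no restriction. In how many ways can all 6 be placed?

426

Let Aᵢ (for i ∈ {1, 2, 3}) be the placements that put truck i in its forbidden loading bay. Any j of these fix j positions, leaving (6−j)! ways to fill the rest, and there are C(3,j) ways to pick which j.
By inclusion–exclusion, the number of valid placements is Σ_{j=0}^{3} (−1)^j C(3,j)·(6−j)!.
Computing: 720 − 360 + 72 − 6 = 426.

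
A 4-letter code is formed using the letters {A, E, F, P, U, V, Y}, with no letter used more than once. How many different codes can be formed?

Choose and order 4 of the 7 symbols: the first letter has 7 options, the next 6, then 5, 4.
7 × 6 × 5 × 4 = 840.

840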